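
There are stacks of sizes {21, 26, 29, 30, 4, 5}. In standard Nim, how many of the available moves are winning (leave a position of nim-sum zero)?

3

Compute the nim-sum pairwise:
21 XOR 26 = 15
15 XOR 29 = 18
18 XOR 30 = 12
12 XOR 4 = 8
8 XOR 5 = 13
The overall nim-sum is X = 13. A stack of size p has a winning move iff p XOR X < p (reduce it to p XOR X).
  21: 21 XOR 13 = 24 ≥ 21 — no move.
  26: 26 XOR 13 = 23 < 26 — winning move (to 23).
  29: 29 XOR 13 = 16 < 29 — winning move (to 16).
  30: 30 XOR 13 = 19 < 30 — winning move (to 19).
  4: 4 XOR 13 = 9 ≥ 4 — no move.
  5: 5 XOR 13 = 8 ≥ 5 — no move.
That gives 3 winning moves.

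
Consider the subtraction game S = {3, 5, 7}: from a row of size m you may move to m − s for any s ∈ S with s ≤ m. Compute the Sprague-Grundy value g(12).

0

Grundy values for subtraction set {3, 5, 7}:
g(0) = mex{} = 0
g(1) = mex{} = 0
g(2) = mex{} = 0
g(3) = mex{0} = 1
g(4) = mex{0} = 1
g(5) = mex{0} = 1
g(6) = mex{0,1} = 2
g(7) = mex{0,1} = 2
g(8) = mex{0,1} = 2
g(9) = mex{0,1,2} = 3
g(10) = mex{1,2} = 0
g(11) = mex{1,2} = 0
g(12) = mex{1,2,3} = 0
So g(12) = 0.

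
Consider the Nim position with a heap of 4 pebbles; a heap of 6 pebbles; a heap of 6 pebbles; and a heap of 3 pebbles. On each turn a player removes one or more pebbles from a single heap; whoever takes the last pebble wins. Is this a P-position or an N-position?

N-position

Compute the nim-sum pairwise:
4 XOR 6 = 2
2 XOR 6 = 4
4 XOR 3 = 7
The nim-sum is 7 ≠ 0, so this is an N-position: the player to move can win.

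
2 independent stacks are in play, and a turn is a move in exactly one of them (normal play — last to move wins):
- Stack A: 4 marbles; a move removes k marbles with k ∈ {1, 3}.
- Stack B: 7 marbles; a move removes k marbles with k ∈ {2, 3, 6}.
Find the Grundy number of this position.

For stack A, compute g(0), g(1), … with moves {1, 3}:
g(0) = mex{} = 0
g(1) = mex{0} = 1
g(2) = mex{1} = 0
g(3) = mex{0} = 1
g(4) = mex{1} = 0
So g(4) = 0.
Grundy values for stack B (subtraction set {2, 3, 6}):
g(0) = mex{} = 0
g(1) = mex{} = 0
g(2) = mex{0} = 1
g(3) = mex{0} = 1
g(4) = mex{0,1} = 2
g(5) = mex{1} = 0
g(6) = mex{0,1,2} = 3
g(7) = mex{0,2} = 1
So g(7) = 1.
The value of a disjunctive sum is the nim-sum of the parts.
Combined value = 0 XOR 1 = 1.

1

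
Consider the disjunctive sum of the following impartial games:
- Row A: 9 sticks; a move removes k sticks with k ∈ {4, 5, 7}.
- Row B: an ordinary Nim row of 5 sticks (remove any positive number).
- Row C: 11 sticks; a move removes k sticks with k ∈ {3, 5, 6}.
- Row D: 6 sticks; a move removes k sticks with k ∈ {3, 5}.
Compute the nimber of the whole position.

For row A, compute g(0), g(1), … with moves {4, 5, 7}:
g(0) = mex{} = 0
g(1) = mex{} = 0
g(2) = mex{} = 0
g(3) = mex{} = 0
g(4) = mex{0} = 1
g(5) = mex{0} = 1
g(6) = mex{0} = 1
g(7) = mex{0} = 1
g(8) = mex{0,1} = 2
g(9) = mex{0,1} = 2
So g(9) = 2.
Row B is a plain Nim row of size 5, so its Grundy value is 5.
Grundy values for row C (subtraction set {3, 5, 6}):
k:     0  1  2  3  4  5  6  7  8  9 10 11
g(k):  0  0  0  1  1  1  2  2  2  0  0  0
So g(11) = 0.
For row D, compute g(0), g(1), … with moves {3, 5}:
k:     0  1  2  3  4  5  6
g(k):  0  0  0  1  1  1  2
So g(6) = 2.
The value of a disjunctive sum is the nim-sum of the parts.
Combined value = 2 XOR 5 XOR 0 XOR 2 = 5.

5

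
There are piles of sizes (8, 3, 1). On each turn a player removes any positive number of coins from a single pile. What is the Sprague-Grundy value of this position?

10

Compute the nim-sum pairwise:
8 XOR 3 = 11
11 XOR 1 = 10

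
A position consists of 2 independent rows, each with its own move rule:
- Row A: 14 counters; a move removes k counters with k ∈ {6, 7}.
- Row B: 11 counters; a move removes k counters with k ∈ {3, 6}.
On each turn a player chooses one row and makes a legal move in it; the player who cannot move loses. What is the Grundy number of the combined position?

Build the Grundy sequence for row A with g(k) = mex{g(k−s) : s ∈ {6, 7}, s ≤ k}:
g(0) = mex{} = 0
g(1) = mex{} = 0
g(2) = mex{} = 0
g(3) = mex{} = 0
g(4) = mex{} = 0
g(5) = mex{} = 0
g(6) = mex{0} = 1
g(7) = mex{0} = 1
g(8) = mex{0} = 1
g(9) = mex{0} = 1
g(10) = mex{0} = 1
g(11) = mex{0} = 1
g(12) = mex{0,1} = 2
g(13) = mex{1} = 0
g(14) = mex{1} = 0
So g(14) = 0.
For row B, compute g(0), g(1), … with moves {3, 6}:
g(0) = mex{} = 0
g(1) = mex{} = 0
g(2) = mex{} = 0
g(3) = mex{0} = 1
g(4) = mex{0} = 1
g(5) = mex{0} = 1
g(6) = mex{0,1} = 2
g(7) = mex{0,1} = 2
g(8) = mex{0,1} = 2
g(9) = mex{1,2} = 0
g(10) = mex{1,2} = 0
g(11) = mex{1,2} = 0
So g(11) = 0.
By the Sprague-Grundy theorem, the Grundy value of a sum of independent games is the XOR of the component values.
Combined value = 0 ⊕ 0 = 0.

0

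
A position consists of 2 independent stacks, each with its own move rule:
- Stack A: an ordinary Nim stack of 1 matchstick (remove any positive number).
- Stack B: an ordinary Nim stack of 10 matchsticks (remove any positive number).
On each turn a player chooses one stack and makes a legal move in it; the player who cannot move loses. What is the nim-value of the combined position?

Stack A is a plain Nim stack of size 1, so its Grundy value is 1.
Stack B is a plain Nim stack of size 10, so its Grundy value is 10.
By the Sprague-Grundy theorem, the Grundy value of a sum of independent games is the XOR of the component values.
Combined value = 1 XOR 10 = 11.

11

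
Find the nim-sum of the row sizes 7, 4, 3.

Compute the nim-sum pairwise:
7 ⊕ 4 = 3
3 ⊕ 3 = 0

0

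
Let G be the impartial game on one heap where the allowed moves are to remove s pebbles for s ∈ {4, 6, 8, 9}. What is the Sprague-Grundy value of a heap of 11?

2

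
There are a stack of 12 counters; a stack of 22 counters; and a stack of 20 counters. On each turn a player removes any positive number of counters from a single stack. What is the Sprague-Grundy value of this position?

In binary:
  01100  (12)
  10110  (22)
  10100  (20)
  -----
  01110  (14)

14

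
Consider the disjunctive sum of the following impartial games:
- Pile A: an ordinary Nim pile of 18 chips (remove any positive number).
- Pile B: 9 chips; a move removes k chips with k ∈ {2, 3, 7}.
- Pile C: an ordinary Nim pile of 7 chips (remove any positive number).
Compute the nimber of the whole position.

Pile A is a plain Nim pile of size 18, so its Grundy value is 18.
Build the Grundy sequence for pile B with g(k) = mex{g(k−s) : s ∈ {2, 3, 7}, s ≤ k}:
k:     0  1  2  3  4  5  6  7  8  9
g(k):  0  0  1  1  2  0  0  1  1  2
So g(9) = 2.
Pile C is a plain Nim pile of size 7, so its Grundy value is 7.
By the Sprague-Grundy theorem, the Grundy value of a sum of independent games is the XOR of the component values.
Combined value = 18 XOR 2 XOR 7 = 23.

23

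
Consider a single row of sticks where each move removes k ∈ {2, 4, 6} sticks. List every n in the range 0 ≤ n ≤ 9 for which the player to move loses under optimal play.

0, 1, 8, 9

Compute g(0), g(1), … for moves {2, 4, 6}:
k:     0  1  2  3  4  5  6  7  8  9
g(k):  0  0  1  1  2  2  3  3  0  0
The P-positions (g = 0) in 0..9 are 0, 1, 8, 9.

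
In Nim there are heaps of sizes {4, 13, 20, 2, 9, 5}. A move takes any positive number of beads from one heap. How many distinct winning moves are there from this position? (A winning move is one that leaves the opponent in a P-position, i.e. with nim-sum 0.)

Compute the nim-sum pairwise:
4 ^ 13 = 9
9 ^ 20 = 29
29 ^ 2 = 31
31 ^ 9 = 22
22 ^ 5 = 19
The overall nim-sum is X = 19. A heap of size p has a winning move iff p XOR X < p (reduce it to p XOR X).
  4: 4 XOR 19 = 23 ≥ 4 — no move.
  13: 13 XOR 19 = 30 ≥ 13 — no move.
  20: 20 XOR 19 = 7 < 20 — winning move (to 7).
  2: 2 XOR 19 = 17 ≥ 2 — no move.
  9: 9 XOR 19 = 26 ≥ 9 — no move.
  5: 5 XOR 19 = 22 ≥ 5 — no move.
That gives 1 winning move.

1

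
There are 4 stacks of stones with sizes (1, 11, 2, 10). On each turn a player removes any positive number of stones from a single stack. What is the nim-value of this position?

Compute the nim-sum pairwise:
1 ^ 11 = 10
10 ^ 2 = 8
8 ^ 10 = 2

2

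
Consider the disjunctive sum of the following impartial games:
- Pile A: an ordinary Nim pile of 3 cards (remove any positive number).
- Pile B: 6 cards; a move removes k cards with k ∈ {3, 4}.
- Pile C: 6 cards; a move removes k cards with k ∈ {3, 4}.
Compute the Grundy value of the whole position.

3

Pile A is a plain Nim pile of size 3, so its Grundy value is 3.
Build the Grundy sequence for pile B with g(k) = mex{g(k−s) : s ∈ {3, 4}, s ≤ k}:
g(0) = mex{} = 0
g(1) = mex{} = 0
g(2) = mex{} = 0
g(3) = mex{0} = 1
g(4) = mex{0} = 1
g(5) = mex{0} = 1
g(6) = mex{0,1} = 2
So g(6) = 2.
Grundy values for pile C (subtraction set {3, 4}):
k:     0  1  2  3  4  5  6
g(k):  0  0  0  1  1  1  2
So g(6) = 2.
The value of a disjunctive sum is the nim-sum of the parts.
Combined value = 3 XOR 2 XOR 2 = 3.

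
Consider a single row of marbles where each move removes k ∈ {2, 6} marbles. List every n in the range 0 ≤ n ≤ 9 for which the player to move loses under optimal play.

0, 1, 4, 5, 8, 9

Grundy values for subtraction set {2, 6}:
k:     0  1  2  3  4  5  6  7  8  9
g(k):  0  0  1  1  0  0  1  1  0  0
The P-positions (g = 0) in 0..9 are 0, 1, 4, 5, 8, 9.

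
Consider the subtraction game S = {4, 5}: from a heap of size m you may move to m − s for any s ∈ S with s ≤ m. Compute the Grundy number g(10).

Build the Grundy sequence with g(k) = mex{g(k−s) : s ∈ {4, 5}, s ≤ k}:
g(0) = mex{} = 0
g(1) = mex{} = 0
g(2) = mex{} = 0
g(3) = mex{} = 0
g(4) = mex{0} = 1
g(5) = mex{0} = 1
g(6) = mex{0} = 1
g(7) = mex{0} = 1
g(8) = mex{0,1} = 2
g(9) = mex{1} = 0
g(10) = mex{1} = 0
So g(10) = 0.

0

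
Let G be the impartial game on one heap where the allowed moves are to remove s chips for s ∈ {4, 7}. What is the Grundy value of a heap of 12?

Compute g(0), g(1), … for moves {4, 7}:
k:     0  1  2  3  4  5  6  7  8  9 10 11 12
g(k):  0  0  0  0  1  1  1  1  2  2  2  0  0
So g(12) = 0.

0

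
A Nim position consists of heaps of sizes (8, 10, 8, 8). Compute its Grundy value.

Compute the nim-sum pairwise:
8 XOR 10 = 2
2 XOR 8 = 10
10 XOR 8 = 2

2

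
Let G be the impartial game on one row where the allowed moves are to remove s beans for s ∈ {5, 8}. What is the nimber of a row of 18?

Grundy values for subtraction set {5, 8}:
k:     0  1  2  3  4  5  6  7  8  9 10 11 12 13 14 15 16 17 18
g(k):  0  0  0  0  0  1  1  1  1  1  2  2  2  0  0  0  0  0  1
So g(18) = 1.

1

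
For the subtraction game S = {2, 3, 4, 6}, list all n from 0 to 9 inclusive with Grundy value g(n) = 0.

0, 1, 8, 9

Compute g(0), g(1), … for moves {2, 3, 4, 6}:
k:     0  1  2  3  4  5  6  7  8  9
g(k):  0  0  1  1  2  2  3  3  0  0
The P-positions (g = 0) in 0..9 are 0, 1, 8, 9.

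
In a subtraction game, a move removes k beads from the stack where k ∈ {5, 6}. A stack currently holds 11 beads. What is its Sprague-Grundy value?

0

Compute g(0), g(1), … for moves {5, 6}:
g(0) = mex{} = 0
g(1) = mex{} = 0
g(2) = mex{} = 0
g(3) = mex{} = 0
g(4) = mex{} = 0
g(5) = mex{0} = 1
g(6) = mex{0} = 1
g(7) = mex{0} = 1
g(8) = mex{0} = 1
g(9) = mex{0} = 1
g(10) = mex{0,1} = 2
g(11) = mex{1} = 0
So g(11) = 0.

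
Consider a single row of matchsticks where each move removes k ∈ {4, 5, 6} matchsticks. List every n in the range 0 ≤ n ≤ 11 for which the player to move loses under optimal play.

Build the Grundy sequence with g(k) = mex{g(k−s) : s ∈ {4, 5, 6}, s ≤ k}:
k:     0  1  2  3  4  5  6  7  8  9 10 11
g(k):  0  0  0  0  1  1  1  1  2  2  0  0
The P-positions (g = 0) in 0..11 are 0, 1, 2, 3, 10, 11.

0, 1, 2, 3, 10, 11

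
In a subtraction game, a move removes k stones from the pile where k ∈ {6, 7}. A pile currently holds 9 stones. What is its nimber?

1

Build the Grundy sequence with g(k) = mex{g(k−s) : s ∈ {6, 7}, s ≤ k}:
k:     0  1  2  3  4  5  6  7  8  9
g(k):  0  0  0  0  0  0  1  1  1  1
So g(9) = 1.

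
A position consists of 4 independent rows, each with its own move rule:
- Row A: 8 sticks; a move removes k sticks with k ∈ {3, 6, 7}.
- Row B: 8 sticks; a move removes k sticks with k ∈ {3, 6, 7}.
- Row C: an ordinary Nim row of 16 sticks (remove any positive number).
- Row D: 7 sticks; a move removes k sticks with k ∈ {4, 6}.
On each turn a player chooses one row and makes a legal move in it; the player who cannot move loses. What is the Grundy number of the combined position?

17

For row A, compute g(0), g(1), … with moves {3, 6, 7}:
g(0) = mex{} = 0
g(1) = mex{} = 0
g(2) = mex{} = 0
g(3) = mex{0} = 1
g(4) = mex{0} = 1
g(5) = mex{0} = 1
g(6) = mex{0,1} = 2
g(7) = mex{0,1} = 2
g(8) = mex{0,1} = 2
So g(8) = 2.
Grundy values for row B (subtraction set {3, 6, 7}):
g(0) = mex{} = 0
g(1) = mex{} = 0
g(2) = mex{} = 0
g(3) = mex{0} = 1
g(4) = mex{0} = 1
g(5) = mex{0} = 1
g(6) = mex{0,1} = 2
g(7) = mex{0,1} = 2
g(8) = mex{0,1} = 2
So g(8) = 2.
Row C is a plain Nim row of size 16, so its Grundy value is 16.
Grundy values for row D (subtraction set {4, 6}):
k:     0  1  2  3  4  5  6  7
g(k):  0  0  0  0  1  1  1  1
So g(7) = 1.
By the Sprague-Grundy theorem, the Grundy value of a sum of independent games is the XOR of the component values.
Combined value = 2 ⊕ 2 ⊕ 16 ⊕ 1 = 17.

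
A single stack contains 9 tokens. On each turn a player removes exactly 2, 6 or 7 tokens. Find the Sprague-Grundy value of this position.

0

Compute g(0), g(1), … for moves {2, 6, 7}:
k:     0  1  2  3  4  5  6  7  8  9
g(k):  0  0  1  1  0  0  1  1  2  0
So g(9) = 0.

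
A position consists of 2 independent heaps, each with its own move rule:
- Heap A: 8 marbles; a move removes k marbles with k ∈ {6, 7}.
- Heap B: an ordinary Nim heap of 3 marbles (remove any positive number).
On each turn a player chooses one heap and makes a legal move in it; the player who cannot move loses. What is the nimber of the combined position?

For heap A, compute g(0), g(1), … with moves {6, 7}:
k:     0  1  2  3  4  5  6  7  8
g(k):  0  0  0  0  0  0  1  1  1
So g(8) = 1.
Heap B is a plain Nim heap of size 3, so its Grundy value is 3.
By the Sprague-Grundy theorem, the Grundy value of a sum of independent games is the XOR of the component values.
Combined value = 1 XOR 3 = 2.

2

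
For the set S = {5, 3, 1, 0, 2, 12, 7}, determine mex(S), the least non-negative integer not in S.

4

The values 0, 1, 2, 3 are all present; 4 is the first non-negative integer missing from the set.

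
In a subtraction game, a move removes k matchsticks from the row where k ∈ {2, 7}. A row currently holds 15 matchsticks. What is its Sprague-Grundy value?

1

Build the Grundy sequence with g(k) = mex{g(k−s) : s ∈ {2, 7}, s ≤ k}:
k:     0  1  2  3  4  5  6  7  8  9 10 11 12 13 14 15
g(k):  0  0  1  1  0  0  1  1  2  0  0  1  1  0  0  1
So g(15) = 1.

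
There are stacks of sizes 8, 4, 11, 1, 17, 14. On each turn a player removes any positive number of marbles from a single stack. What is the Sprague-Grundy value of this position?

Compute the nim-sum pairwise:
8 ^ 4 = 12
12 ^ 11 = 7
7 ^ 1 = 6
6 ^ 17 = 23
23 ^ 14 = 25

25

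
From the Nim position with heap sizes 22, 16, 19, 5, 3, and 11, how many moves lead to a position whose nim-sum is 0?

3

In binary:
  10110  (22)
  10000  (16)
  10011  (19)
  00101  (5)
  00011  (3)
  01011  (11)
  -----
  11000  (24)
The overall nim-sum is X = 24. A heap of size p has a winning move iff p XOR X < p (reduce it to p XOR X).
  22: 22 XOR 24 = 14 < 22 — winning move (to 14).
  16: 16 XOR 24 = 8 < 16 — winning move (to 8).
  19: 19 XOR 24 = 11 < 19 — winning move (to 11).
  5: 5 XOR 24 = 29 ≥ 5 — no move.
  3: 3 XOR 24 = 27 ≥ 3 — no move.
  11: 11 XOR 24 = 19 ≥ 11 — no move.
That gives 3 winning moves.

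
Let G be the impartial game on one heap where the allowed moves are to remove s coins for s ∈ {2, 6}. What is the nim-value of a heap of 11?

Grundy values for subtraction set {2, 6}:
g(0) = mex{} = 0
g(1) = mex{} = 0
g(2) = mex{0} = 1
g(3) = mex{0} = 1
g(4) = mex{1} = 0
g(5) = mex{1} = 0
g(6) = mex{0} = 1
g(7) = mex{0} = 1
g(8) = mex{1} = 0
g(9) = mex{1} = 0
g(10) = mex{0} = 1
g(11) = mex{0} = 1
So g(11) = 1.

1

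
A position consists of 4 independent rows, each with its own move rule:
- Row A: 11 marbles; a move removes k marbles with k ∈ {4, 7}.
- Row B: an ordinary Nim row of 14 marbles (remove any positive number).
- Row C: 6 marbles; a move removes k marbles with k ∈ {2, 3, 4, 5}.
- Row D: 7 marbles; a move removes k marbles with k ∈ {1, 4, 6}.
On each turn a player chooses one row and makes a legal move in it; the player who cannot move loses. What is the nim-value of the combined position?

For row A, compute g(0), g(1), … with moves {4, 7}:
g(0) = mex{} = 0
g(1) = mex{} = 0
g(2) = mex{} = 0
g(3) = mex{} = 0
g(4) = mex{0} = 1
g(5) = mex{0} = 1
g(6) = mex{0} = 1
g(7) = mex{0} = 1
g(8) = mex{0,1} = 2
g(9) = mex{0,1} = 2
g(10) = mex{0,1} = 2
g(11) = mex{1} = 0
So g(11) = 0.
Row B is a plain Nim row of size 14, so its Grundy value is 14.
Grundy values for row C (subtraction set {2, 3, 4, 5}):
g(0) = mex{} = 0
g(1) = mex{} = 0
g(2) = mex{0} = 1
g(3) = mex{0} = 1
g(4) = mex{0,1} = 2
g(5) = mex{0,1} = 2
g(6) = mex{0,1,2} = 3
So g(6) = 3.
For row D, compute g(0), g(1), … with moves {1, 4, 6}:
k:     0  1  2  3  4  5  6  7
g(k):  0  1  0  1  2  0  1  0
So g(7) = 0.
By the Sprague-Grundy theorem, the Grundy value of a sum of independent games is the XOR of the component values.
Combined value = 0 XOR 14 XOR 3 XOR 0 = 13.

13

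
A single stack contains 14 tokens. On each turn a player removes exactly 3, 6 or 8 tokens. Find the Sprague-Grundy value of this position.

1

Compute g(0), g(1), … for moves {3, 6, 8}:
k:     0  1  2  3  4  5  6  7  8  9 10 11 12 13 14
g(k):  0  0  0  1  1  1  2  2  2  3  3  0  0  0  1
So g(14) = 1.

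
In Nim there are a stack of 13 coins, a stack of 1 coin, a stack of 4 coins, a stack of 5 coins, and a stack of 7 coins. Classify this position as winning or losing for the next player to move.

Write each in binary and XOR column by column:
  1101  (13)
  0001  (1)
  0100  (4)
  0101  (5)
  0111  (7)
  ----
  1010  (10)
The nim-sum is 10 ≠ 0, so this is an N-position: the player to move can win.

Winning position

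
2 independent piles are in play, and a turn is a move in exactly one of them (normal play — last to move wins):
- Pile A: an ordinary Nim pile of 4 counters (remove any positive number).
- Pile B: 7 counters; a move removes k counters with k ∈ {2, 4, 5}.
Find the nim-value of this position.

4

Pile A is a plain Nim pile of size 4, so its Grundy value is 4.
For pile B, compute g(0), g(1), … with moves {2, 4, 5}:
k:     0  1  2  3  4  5  6  7
g(k):  0  0  1  1  2  2  3  0
So g(7) = 0.
By the Sprague-Grundy theorem, the Grundy value of a sum of independent games is the XOR of the component values.
Combined value = 4 ⊕ 0 = 4.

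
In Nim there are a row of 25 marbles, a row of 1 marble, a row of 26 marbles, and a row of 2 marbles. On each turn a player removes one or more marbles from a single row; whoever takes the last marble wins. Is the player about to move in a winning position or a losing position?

Bitwise XOR of the heap sizes:
  11001  (25)
  00001  (1)
  11010  (26)
  00010  (2)
  -----
  00000  (0)
The nim-sum is 0, so this is a P-position: the player to move is in a losing position under optimal play.

Losing position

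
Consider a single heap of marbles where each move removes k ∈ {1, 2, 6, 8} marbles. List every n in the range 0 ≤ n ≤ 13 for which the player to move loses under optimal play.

Compute g(0), g(1), … for moves {1, 2, 6, 8}:
g(0) = mex{} = 0
g(1) = mex{0} = 1
g(2) = mex{0,1} = 2
g(3) = mex{1,2} = 0
g(4) = mex{0,2} = 1
g(5) = mex{0,1} = 2
g(6) = mex{0,1,2} = 3
g(7) = mex{1,2,3} = 0
g(8) = mex{0,2,3} = 1
g(9) = mex{0,1} = 2
g(10) = mex{1,2} = 0
g(11) = mex{0,2} = 1
g(12) = mex{0,1,3} = 2
g(13) = mex{0,1,2} = 3
The P-positions (g = 0) in 0..13 are 0, 3, 7, 10.

0, 3, 7, 10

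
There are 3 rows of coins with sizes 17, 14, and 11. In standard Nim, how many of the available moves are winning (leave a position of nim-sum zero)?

Bitwise XOR of the heap sizes:
  10001  (17)
  01110  (14)
  01011  (11)
  -----
  10100  (20)
The overall nim-sum is X = 20. A row of size p has a winning move iff p XOR X < p (reduce it to p XOR X).
  17: 17 XOR 20 = 5 < 17 — winning move (to 5).
  14: 14 XOR 20 = 26 ≥ 14 — no move.
  11: 11 XOR 20 = 31 ≥ 11 — no move.
That gives 1 winning move.

1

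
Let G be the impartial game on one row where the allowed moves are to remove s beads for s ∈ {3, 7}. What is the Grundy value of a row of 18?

Build the Grundy sequence with g(k) = mex{g(k−s) : s ∈ {3, 7}, s ≤ k}:
k:     0  1  2  3  4  5  6  7  8  9 10 11 12 13 14 15 16 17 18
g(k):  0  0  0  1  1  1  0  2  2  1  0  0  0  1  1  1  0  2  2
So g(18) = 2.

2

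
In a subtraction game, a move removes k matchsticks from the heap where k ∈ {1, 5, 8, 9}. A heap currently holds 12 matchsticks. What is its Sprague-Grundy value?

2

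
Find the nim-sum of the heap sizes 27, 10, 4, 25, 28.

16

Nim-sum: 27 ^ 10 ^ 4 ^ 25 ^ 28 = 16.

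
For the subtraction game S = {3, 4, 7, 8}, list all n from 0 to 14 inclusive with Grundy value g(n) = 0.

0, 1, 2, 11, 12, 13

Grundy values for subtraction set {3, 4, 7, 8}:
g(0) = mex{} = 0
g(1) = mex{} = 0
g(2) = mex{} = 0
g(3) = mex{0} = 1
g(4) = mex{0} = 1
g(5) = mex{0} = 1
g(6) = mex{0,1} = 2
g(7) = mex{0,1} = 2
g(8) = mex{0,1} = 2
g(9) = mex{0,1,2} = 3
g(10) = mex{0,1,2} = 3
g(11) = mex{1,2} = 0
g(12) = mex{1,2,3} = 0
g(13) = mex{1,2,3} = 0
g(14) = mex{0,2,3} = 1
The P-positions (g = 0) in 0..14 are 0, 1, 2, 11, 12, 13.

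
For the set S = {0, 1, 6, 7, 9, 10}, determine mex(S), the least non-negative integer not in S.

2

The values 0, 1 are all present; 2 is the first non-negative integer missing from the set.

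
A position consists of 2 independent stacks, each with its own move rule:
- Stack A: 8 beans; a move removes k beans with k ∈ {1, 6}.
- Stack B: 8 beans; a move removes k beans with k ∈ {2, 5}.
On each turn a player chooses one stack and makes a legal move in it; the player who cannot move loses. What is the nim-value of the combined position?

1

Grundy values for stack A (subtraction set {1, 6}):
k:     0  1  2  3  4  5  6  7  8
g(k):  0  1  0  1  0  1  2  0  1
So g(8) = 1.
For stack B, compute g(0), g(1), … with moves {2, 5}:
k:     0  1  2  3  4  5  6  7  8
g(k):  0  0  1  1  0  2  1  0  0
So g(8) = 0.
The value of a disjunctive sum is the nim-sum of the parts.
Combined value = 1 ⊕ 0 = 1.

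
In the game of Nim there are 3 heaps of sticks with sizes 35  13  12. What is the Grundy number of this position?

Bitwise XOR of the heap sizes:
  100011  (35)
  001101  (13)
  001100  (12)
  ------
  100010  (34)

34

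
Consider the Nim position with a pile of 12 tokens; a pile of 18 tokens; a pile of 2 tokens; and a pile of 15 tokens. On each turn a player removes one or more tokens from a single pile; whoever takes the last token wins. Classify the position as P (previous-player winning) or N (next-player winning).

N-position

In binary:
  01100  (12)
  10010  (18)
  00010  (2)
  01111  (15)
  -----
  10011  (19)
The nim-sum is 19 ≠ 0, so this is an N-position: the player to move can win.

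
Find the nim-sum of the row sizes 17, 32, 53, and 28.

Compute the nim-sum pairwise:
17 ^ 32 = 49
49 ^ 53 = 4
4 ^ 28 = 24

24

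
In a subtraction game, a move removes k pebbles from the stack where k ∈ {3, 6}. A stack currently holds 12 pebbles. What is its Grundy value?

1

Grundy values for subtraction set {3, 6}:
g(0) = mex{} = 0
g(1) = mex{} = 0
g(2) = mex{} = 0
g(3) = mex{0} = 1
g(4) = mex{0} = 1
g(5) = mex{0} = 1
g(6) = mex{0,1} = 2
g(7) = mex{0,1} = 2
g(8) = mex{0,1} = 2
g(9) = mex{1,2} = 0
g(10) = mex{1,2} = 0
g(11) = mex{1,2} = 0
g(12) = mex{0,2} = 1
So g(12) = 1.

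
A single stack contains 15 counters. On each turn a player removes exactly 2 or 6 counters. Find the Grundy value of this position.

1

Compute g(0), g(1), … for moves {2, 6}:
k:     0  1  2  3  4  5  6  7  8  9 10 11 12 13 14 15
g(k):  0  0  1  1  0  0  1  1  0  0  1  1  0  0  1  1
So g(15) = 1.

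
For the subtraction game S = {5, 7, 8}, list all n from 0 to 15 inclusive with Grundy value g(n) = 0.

0, 1, 2, 3, 4, 13, 14, 15

Grundy values for subtraction set {5, 7, 8}:
k:     0  1  2  3  4  5  6  7  8  9 10 11 12 13 14 15
g(k):  0  0  0  0  0  1  1  1  1  1  2  2  2  0  0  0
The P-positions (g = 0) in 0..15 are 0, 1, 2, 3, 4, 13, 14, 15.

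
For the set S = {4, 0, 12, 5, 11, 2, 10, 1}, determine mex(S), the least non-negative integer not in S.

3

The values 0, 1, 2 are all present; 3 is the first non-negative integer missing from the set.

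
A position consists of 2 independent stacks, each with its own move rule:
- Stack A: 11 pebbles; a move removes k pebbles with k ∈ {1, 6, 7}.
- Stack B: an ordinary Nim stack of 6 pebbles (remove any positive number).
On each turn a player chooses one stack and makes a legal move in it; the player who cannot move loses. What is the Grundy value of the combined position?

For stack A, compute g(0), g(1), … with moves {1, 6, 7}:
g(0) = mex{} = 0
g(1) = mex{0} = 1
g(2) = mex{1} = 0
g(3) = mex{0} = 1
g(4) = mex{1} = 0
g(5) = mex{0} = 1
g(6) = mex{0,1} = 2
g(7) = mex{0,1,2} = 3
g(8) = mex{0,1,3} = 2
g(9) = mex{0,1,2} = 3
g(10) = mex{0,1,3} = 2
g(11) = mex{0,1,2} = 3
So g(11) = 3.
Stack B is a plain Nim stack of size 6, so its Grundy value is 6.
The value of a disjunctive sum is the nim-sum of the parts.
Combined value = 3 ⊕ 6 = 5.

5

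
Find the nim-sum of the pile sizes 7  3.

4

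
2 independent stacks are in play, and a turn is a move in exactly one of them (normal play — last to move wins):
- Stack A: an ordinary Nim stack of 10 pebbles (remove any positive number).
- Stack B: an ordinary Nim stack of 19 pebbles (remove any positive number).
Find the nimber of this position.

Stack A is a plain Nim stack of size 10, so its Grundy value is 10.
Stack B is a plain Nim stack of size 19, so its Grundy value is 19.
The value of a disjunctive sum is the nim-sum of the parts.
Combined value = 10 ⊕ 19 = 25.

25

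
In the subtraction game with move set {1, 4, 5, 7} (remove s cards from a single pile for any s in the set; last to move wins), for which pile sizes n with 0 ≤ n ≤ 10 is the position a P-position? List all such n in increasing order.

0, 2, 8, 10

Grundy values for subtraction set {1, 4, 5, 7}:
k:     0  1  2  3  4  5  6  7  8  9 10
g(k):  0  1  0  1  2  3  2  3  0  1  0
The P-positions (g = 0) in 0..10 are 0, 2, 8, 10.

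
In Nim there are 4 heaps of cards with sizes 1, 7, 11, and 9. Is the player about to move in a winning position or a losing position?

Nim-sum: 1 ⊕ 7 ⊕ 11 ⊕ 9 = 4.
The nim-sum is 4 ≠ 0, so this is an N-position: the player to move can win.

Winning position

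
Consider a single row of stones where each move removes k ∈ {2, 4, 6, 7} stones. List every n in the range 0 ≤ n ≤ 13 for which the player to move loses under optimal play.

0, 1, 9, 10

Grundy values for subtraction set {2, 4, 6, 7}:
g(0) = mex{} = 0
g(1) = mex{} = 0
g(2) = mex{0} = 1
g(3) = mex{0} = 1
g(4) = mex{0,1} = 2
g(5) = mex{0,1} = 2
g(6) = mex{0,1,2} = 3
g(7) = mex{0,1,2} = 3
g(8) = mex{0,1,2,3} = 4
g(9) = mex{1,2,3} = 0
g(10) = mex{1,2,3,4} = 0
g(11) = mex{0,2,3} = 1
g(12) = mex{0,2,3,4} = 1
g(13) = mex{0,1,3} = 2
The P-positions (g = 0) in 0..13 are 0, 1, 9, 10.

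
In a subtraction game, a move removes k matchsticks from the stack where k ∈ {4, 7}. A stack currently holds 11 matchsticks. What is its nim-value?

Compute g(0), g(1), … for moves {4, 7}:
g(0) = mex{} = 0
g(1) = mex{} = 0
g(2) = mex{} = 0
g(3) = mex{} = 0
g(4) = mex{0} = 1
g(5) = mex{0} = 1
g(6) = mex{0} = 1
g(7) = mex{0} = 1
g(8) = mex{0,1} = 2
g(9) = mex{0,1} = 2
g(10) = mex{0,1} = 2
g(11) = mex{1} = 0
So g(11) = 0.

0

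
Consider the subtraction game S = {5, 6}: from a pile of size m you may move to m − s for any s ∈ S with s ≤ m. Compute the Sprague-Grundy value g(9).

1

Grundy values for subtraction set {5, 6}:
k:     0  1  2  3  4  5  6  7  8  9
g(k):  0  0  0  0  0  1  1  1  1  1
So g(9) = 1.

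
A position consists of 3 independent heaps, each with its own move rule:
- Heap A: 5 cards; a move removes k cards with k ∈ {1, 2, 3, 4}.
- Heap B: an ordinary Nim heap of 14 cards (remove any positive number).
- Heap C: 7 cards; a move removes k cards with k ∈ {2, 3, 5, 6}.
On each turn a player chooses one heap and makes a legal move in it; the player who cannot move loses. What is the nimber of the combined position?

Grundy values for heap A (subtraction set {1, 2, 3, 4}):
k:     0  1  2  3  4  5
g(k):  0  1  2  3  4  0
So g(5) = 0.
Heap B is a plain Nim heap of size 14, so its Grundy value is 14.
Grundy values for heap C (subtraction set {2, 3, 5, 6}):
g(0) = mex{} = 0
g(1) = mex{} = 0
g(2) = mex{0} = 1
g(3) = mex{0} = 1
g(4) = mex{0,1} = 2
g(5) = mex{0,1} = 2
g(6) = mex{0,1,2} = 3
g(7) = mex{0,1,2} = 3
So g(7) = 3.
The value of a disjunctive sum is the nim-sum of the parts.
Combined value = 0 ⊕ 14 ⊕ 3 = 13.

13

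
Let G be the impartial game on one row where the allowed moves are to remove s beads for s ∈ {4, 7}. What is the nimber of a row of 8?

Build the Grundy sequence with g(k) = mex{g(k−s) : s ∈ {4, 7}, s ≤ k}:
g(0) = mex{} = 0
g(1) = mex{} = 0
g(2) = mex{} = 0
g(3) = mex{} = 0
g(4) = mex{0} = 1
g(5) = mex{0} = 1
g(6) = mex{0} = 1
g(7) = mex{0} = 1
g(8) = mex{0,1} = 2
So g(8) = 2.

2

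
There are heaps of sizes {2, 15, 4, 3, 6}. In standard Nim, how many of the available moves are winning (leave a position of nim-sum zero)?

1

Nim-sum: 2 XOR 15 XOR 4 XOR 3 XOR 6 = 12.
The overall nim-sum is X = 12. A heap of size p has a winning move iff p XOR X < p (reduce it to p XOR X).
  2: 2 XOR 12 = 14 ≥ 2 — no move.
  15: 15 XOR 12 = 3 < 15 — winning move (to 3).
  4: 4 XOR 12 = 8 ≥ 4 — no move.
  3: 3 XOR 12 = 15 ≥ 3 — no move.
  6: 6 XOR 12 = 10 ≥ 6 — no move.
That gives 1 winning move.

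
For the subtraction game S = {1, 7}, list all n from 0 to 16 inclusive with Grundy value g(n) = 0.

Grundy values for subtraction set {1, 7}:
k:     0  1  2  3  4  5  6  7  8  9 10 11 12 13 14 15 16
g(k):  0  1  0  1  0  1  0  1  0  1  0  1  0  1  0  1  0
The P-positions (g = 0) in 0..16 are 0, 2, 4, 6, 8, 10, 12, 14, 16.

0, 2, 4, 6, 8, 10, 12, 14, 16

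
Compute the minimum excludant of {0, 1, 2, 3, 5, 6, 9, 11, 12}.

4

The values 0, 1, 2, 3 are all present; 4 is the first non-negative integer missing from the set.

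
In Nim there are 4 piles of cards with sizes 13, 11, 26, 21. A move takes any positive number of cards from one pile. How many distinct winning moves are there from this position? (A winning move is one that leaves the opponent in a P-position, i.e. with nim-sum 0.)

In binary:
  01101  (13)
  01011  (11)
  11010  (26)
  10101  (21)
  -----
  01001  (9)
The overall nim-sum is X = 9. A pile of size p has a winning move iff p XOR X < p (reduce it to p XOR X).
  13: 13 XOR 9 = 4 < 13 — winning move (to 4).
  11: 11 XOR 9 = 2 < 11 — winning move (to 2).
  26: 26 XOR 9 = 19 < 26 — winning move (to 19).
  21: 21 XOR 9 = 28 ≥ 21 — no move.
That gives 3 winning moves.

3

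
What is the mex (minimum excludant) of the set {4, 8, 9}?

0

0 is not in the set, so the mex is 0.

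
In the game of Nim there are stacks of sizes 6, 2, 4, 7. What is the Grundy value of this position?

7

Nim-sum: 6 ⊕ 2 ⊕ 4 ⊕ 7 = 7.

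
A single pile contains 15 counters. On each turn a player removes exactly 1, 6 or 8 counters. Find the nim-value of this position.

1

Grundy values for subtraction set {1, 6, 8}:
k:     0  1  2  3  4  5  6  7  8  9 10 11 12 13 14 15
g(k):  0  1  0  1  0  1  2  0  1  0  1  0  1  2  0  1
So g(15) = 1.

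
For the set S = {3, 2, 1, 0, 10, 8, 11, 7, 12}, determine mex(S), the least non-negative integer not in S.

4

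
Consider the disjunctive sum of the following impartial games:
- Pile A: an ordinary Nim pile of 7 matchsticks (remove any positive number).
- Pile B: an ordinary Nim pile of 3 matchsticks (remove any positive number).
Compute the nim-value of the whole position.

Pile A is a plain Nim pile of size 7, so its Grundy value is 7.
Pile B is a plain Nim pile of size 3, so its Grundy value is 3.
The value of a disjunctive sum is the nim-sum of the parts.
Combined value = 7 ⊕ 3 = 4.

4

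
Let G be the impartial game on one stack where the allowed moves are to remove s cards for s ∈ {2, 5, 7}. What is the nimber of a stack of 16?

1

Compute g(0), g(1), … for moves {2, 5, 7}:
k:     0  1  2  3  4  5  6  7  8  9 10 11 12 13 14 15 16
g(k):  0  0  1  1  0  2  1  3  2  2  0  3  1  0  0  1  1
So g(16) = 1.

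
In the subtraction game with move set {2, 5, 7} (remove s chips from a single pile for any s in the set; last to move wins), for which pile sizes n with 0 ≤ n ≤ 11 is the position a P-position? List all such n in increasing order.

0, 1, 4, 10

Grundy values for subtraction set {2, 5, 7}:
g(0) = mex{} = 0
g(1) = mex{} = 0
g(2) = mex{0} = 1
g(3) = mex{0} = 1
g(4) = mex{1} = 0
g(5) = mex{0,1} = 2
g(6) = mex{0} = 1
g(7) = mex{0,1,2} = 3
g(8) = mex{0,1} = 2
g(9) = mex{0,1,3} = 2
g(10) = mex{1,2} = 0
g(11) = mex{0,1,2} = 3
The P-positions (g = 0) in 0..11 are 0, 1, 4, 10.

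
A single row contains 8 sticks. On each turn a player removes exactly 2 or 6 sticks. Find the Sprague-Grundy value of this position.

0

Grundy values for subtraction set {2, 6}:
k:     0  1  2  3  4  5  6  7  8
g(k):  0  0  1  1  0  0  1  1  0
So g(8) = 0.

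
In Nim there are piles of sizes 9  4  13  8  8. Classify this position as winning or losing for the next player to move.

In binary:
  1001  (9)
  0100  (4)
  1101  (13)
  1000  (8)
  1000  (8)
  ----
  0000  (0)
The nim-sum is 0, so this is a P-position: the player to move is in a losing position under optimal play.

Losing position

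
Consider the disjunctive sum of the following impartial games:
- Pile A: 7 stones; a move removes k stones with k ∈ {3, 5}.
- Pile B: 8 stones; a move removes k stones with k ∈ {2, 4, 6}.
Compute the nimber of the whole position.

Build the Grundy sequence for pile A with g(k) = mex{g(k−s) : s ∈ {3, 5}, s ≤ k}:
g(0) = mex{} = 0
g(1) = mex{} = 0
g(2) = mex{} = 0
g(3) = mex{0} = 1
g(4) = mex{0} = 1
g(5) = mex{0} = 1
g(6) = mex{0,1} = 2
g(7) = mex{0,1} = 2
So g(7) = 2.
For pile B, compute g(0), g(1), … with moves {2, 4, 6}:
k:     0  1  2  3  4  5  6  7  8
g(k):  0  0  1  1  2  2  3  3  0
So g(8) = 0.
By the Sprague-Grundy theorem, the Grundy value of a sum of independent games is the XOR of the component values.
Combined value = 2 ⊕ 0 = 2.

2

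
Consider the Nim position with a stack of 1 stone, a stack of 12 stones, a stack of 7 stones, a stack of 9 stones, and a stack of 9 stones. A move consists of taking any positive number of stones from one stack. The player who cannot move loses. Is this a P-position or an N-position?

Nim-sum: 1 ⊕ 12 ⊕ 7 ⊕ 9 ⊕ 9 = 10.
The nim-sum is 10 ≠ 0, so this is an N-position: the player to move can win.

N-position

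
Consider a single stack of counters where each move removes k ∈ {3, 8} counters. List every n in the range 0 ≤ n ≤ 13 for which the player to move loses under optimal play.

0, 1, 2, 6, 7, 11, 12, 13

Build the Grundy sequence with g(k) = mex{g(k−s) : s ∈ {3, 8}, s ≤ k}:
g(0) = mex{} = 0
g(1) = mex{} = 0
g(2) = mex{} = 0
g(3) = mex{0} = 1
g(4) = mex{0} = 1
g(5) = mex{0} = 1
g(6) = mex{1} = 0
g(7) = mex{1} = 0
g(8) = mex{0,1} = 2
g(9) = mex{0} = 1
g(10) = mex{0} = 1
g(11) = mex{1,2} = 0
g(12) = mex{1} = 0
g(13) = mex{1} = 0
The P-positions (g = 0) in 0..13 are 0, 1, 2, 6, 7, 11, 12, 13.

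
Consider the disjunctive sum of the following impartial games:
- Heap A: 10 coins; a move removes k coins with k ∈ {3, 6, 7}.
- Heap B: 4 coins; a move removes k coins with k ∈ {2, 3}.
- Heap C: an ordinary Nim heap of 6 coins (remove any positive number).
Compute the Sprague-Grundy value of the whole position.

Build the Grundy sequence for heap A with g(k) = mex{g(k−s) : s ∈ {3, 6, 7}, s ≤ k}:
k:     0  1  2  3  4  5  6  7  8  9 10
g(k):  0  0  0  1  1  1  2  2  2  3  0
So g(10) = 0.
Build the Grundy sequence for heap B with g(k) = mex{g(k−s) : s ∈ {2, 3}, s ≤ k}:
k:     0  1  2  3  4
g(k):  0  0  1  1  2
So g(4) = 2.
Heap C is a plain Nim heap of size 6, so its Grundy value is 6.
The value of a disjunctive sum is the nim-sum of the parts.
Combined value = 0 ⊕ 2 ⊕ 6 = 4.

4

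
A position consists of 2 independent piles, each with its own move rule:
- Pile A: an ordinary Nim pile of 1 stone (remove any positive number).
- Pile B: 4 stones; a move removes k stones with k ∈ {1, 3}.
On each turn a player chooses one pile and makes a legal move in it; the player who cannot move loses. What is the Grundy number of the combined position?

1

Pile A is a plain Nim pile of size 1, so its Grundy value is 1.
For pile B, compute g(0), g(1), … with moves {1, 3}:
k:     0  1  2  3  4
g(k):  0  1  0  1  0
So g(4) = 0.
By the Sprague-Grundy theorem, the Grundy value of a sum of independent games is the XOR of the component values.
Combined value = 1 XOR 0 = 1.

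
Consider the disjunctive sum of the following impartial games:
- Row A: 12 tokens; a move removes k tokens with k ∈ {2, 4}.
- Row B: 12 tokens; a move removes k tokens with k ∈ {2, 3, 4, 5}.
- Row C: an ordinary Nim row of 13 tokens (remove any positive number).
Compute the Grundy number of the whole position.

15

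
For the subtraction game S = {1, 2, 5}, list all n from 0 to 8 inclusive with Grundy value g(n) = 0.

Build the Grundy sequence with g(k) = mex{g(k−s) : s ∈ {1, 2, 5}, s ≤ k}:
k:     0  1  2  3  4  5  6  7  8
g(k):  0  1  2  0  1  2  0  1  2
The P-positions (g = 0) in 0..8 are 0, 3, 6.

0, 3, 6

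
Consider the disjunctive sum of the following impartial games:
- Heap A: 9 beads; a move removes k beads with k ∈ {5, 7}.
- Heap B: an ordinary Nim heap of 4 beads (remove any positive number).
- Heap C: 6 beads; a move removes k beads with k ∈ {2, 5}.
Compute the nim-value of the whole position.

For heap A, compute g(0), g(1), … with moves {5, 7}:
k:     0  1  2  3  4  5  6  7  8  9
g(k):  0  0  0  0  0  1  1  1  1  1
So g(9) = 1.
Heap B is a plain Nim heap of size 4, so its Grundy value is 4.
For heap C, compute g(0), g(1), … with moves {2, 5}:
k:     0  1  2  3  4  5  6
g(k):  0  0  1  1  0  2  1
So g(6) = 1.
By the Sprague-Grundy theorem, the Grundy value of a sum of independent games is the XOR of the component values.
Combined value = 1 ⊕ 4 ⊕ 1 = 4.

4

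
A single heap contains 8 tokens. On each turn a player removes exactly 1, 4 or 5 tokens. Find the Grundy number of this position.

Build the Grundy sequence with g(k) = mex{g(k−s) : s ∈ {1, 4, 5}, s ≤ k}:
k:     0  1  2  3  4  5  6  7  8
g(k):  0  1  0  1  2  3  2  3  0
So g(8) = 0.

0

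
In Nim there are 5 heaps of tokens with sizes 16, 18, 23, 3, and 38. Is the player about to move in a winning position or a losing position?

Winning position

Write each in binary and XOR column by column:
  010000  (16)
  010010  (18)
  010111  (23)
  000011  (3)
  100110  (38)
  ------
  110000  (48)
The nim-sum is 48 ≠ 0, so this is an N-position: the player to move can win.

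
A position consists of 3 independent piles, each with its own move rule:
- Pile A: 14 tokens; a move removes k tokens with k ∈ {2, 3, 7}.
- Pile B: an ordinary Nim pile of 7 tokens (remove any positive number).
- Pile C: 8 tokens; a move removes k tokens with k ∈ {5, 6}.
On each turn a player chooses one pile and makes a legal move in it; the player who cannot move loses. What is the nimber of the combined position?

For pile A, compute g(0), g(1), … with moves {2, 3, 7}:
k:     0  1  2  3  4  5  6  7  8  9 10 11 12 13 14
g(k):  0  0  1  1  2  0  0  1  1  2  0  0  1  1  2
So g(14) = 2.
Pile B is a plain Nim pile of size 7, so its Grundy value is 7.
Grundy values for pile C (subtraction set {5, 6}):
k:     0  1  2  3  4  5  6  7  8
g(k):  0  0  0  0  0  1  1  1  1
So g(8) = 1.
By the Sprague-Grundy theorem, the Grundy value of a sum of independent games is the XOR of the component values.
Combined value = 2 XOR 7 XOR 1 = 4.

4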